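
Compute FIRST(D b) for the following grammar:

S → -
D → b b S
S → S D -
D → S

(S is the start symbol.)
{ '-', 'b' }

FIRST sets of the non-terminals involved (from the grammar, by fixed-point iteration):
  FIRST(D) = { '-', 'b' }

To compute FIRST(D b), process the symbols left to right:
Symbol D is a non-terminal. Add FIRST(D) \ {ε} = { '-', 'b' }
D is not nullable (ε ∉ FIRST(D)), so stop here.
FIRST(D b) = { '-', 'b' }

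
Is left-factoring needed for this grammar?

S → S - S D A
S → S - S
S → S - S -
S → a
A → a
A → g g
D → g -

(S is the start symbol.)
Yes, S has productions with common prefix 'S - S'

Left-factoring is needed when two productions for the same non-terminal
share a common prefix on the right-hand side.

Productions for S:
  S → S - S D A
  S → S - S
  S → S - S -
  S → a
Productions for A:
  A → a
  A → g g

Found common prefix 'S - S' in productions for S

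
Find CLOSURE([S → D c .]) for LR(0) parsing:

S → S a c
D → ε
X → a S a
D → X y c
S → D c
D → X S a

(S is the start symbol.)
{ [S → D c .] }

To compute CLOSURE, for each item [A → α.Bβ] where B is a non-terminal, add [B → .γ] for all productions B → γ; repeat for the newly added items until nothing changes.

Start with: [S → D c .]
The dot is at the end, so nothing is added.

CLOSURE = { [S → D c .] }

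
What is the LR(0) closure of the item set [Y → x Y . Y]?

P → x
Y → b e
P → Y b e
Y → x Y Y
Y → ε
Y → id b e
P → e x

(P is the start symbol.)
{ [Y → . b e], [Y → . id b e], [Y → . x Y Y], [Y → .], [Y → x Y . Y] }

Start with: [Y → x Y . Y]
  [Y → x Y . Y] has the dot before Y: add [Y → . b e], [Y → . x Y Y], [Y → .], [Y → . id b e]
No further items can be added.

CLOSURE = { [Y → . b e], [Y → . id b e], [Y → . x Y Y], [Y → .], [Y → x Y . Y] }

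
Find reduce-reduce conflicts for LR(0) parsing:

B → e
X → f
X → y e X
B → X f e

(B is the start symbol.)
A reduce-reduce conflict occurs when an LR(0) state has two complete items [A → α .] and [B → β .] — both call for a reduction, and with no lookahead the parser cannot choose between them.

Augment with B' → B and build the canonical LR(0) collection (I0 = CLOSURE({[B' → . B]}), then GOTO on every symbol after a dot until no new states appear). It has 10 states:
  I0: { [B → . X f e], [B → . e], [B' → . B], [X → . f], [X → . y e X] }  — shift
  I1: { [B' → B .] }  — accept
  I2: { [B → X . f e] }  — shift
  I3: { [B → e .] }  — reduce
  I4: { [X → f .] }  — reduce
  I5: { [X → y . e X] }  — shift
  I6: { [X → . f], [X → . y e X], [X → y e . X] }  — shift
  I7: { [X → y e X .] }  — reduce
  I8: { [B → X f . e] }  — shift
  I9: { [B → X f e .] }  — reduce

No state contains more than one complete item.

Answer: No reduce-reduce conflicts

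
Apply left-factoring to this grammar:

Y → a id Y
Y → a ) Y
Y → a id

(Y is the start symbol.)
Y → a Y'
Y' → id Y''
Y'' → Y
Y'' → ε
Y' → ) Y

Left-factoring transforms A → αβ₁ | αβ₂ into A → αA' and A' → β₁ | β₂
(α is the longest common prefix among the alternatives). Repeat until
no nonterminal has two alternatives with a common prefix.

Round 1: Y has alternatives sharing prefix 'a'. Introduce Y': Y → a Y'
  Add: Y' → id Y
  Add: Y' → ) Y
  Add: Y' → id

Round 2: Y' has alternatives sharing prefix 'id'. Introduce Y'': Y' → id Y''
  Add: Y'' → Y
  Add: Y'' → ε

No remaining common prefixes — done.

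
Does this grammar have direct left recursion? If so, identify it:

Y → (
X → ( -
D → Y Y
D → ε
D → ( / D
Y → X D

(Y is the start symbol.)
Y → (: starts with '('
X → ( -: starts with '('
D → Y Y: starts with Y
D → ε: starts with ε
D → ( / D: starts with '('
Y → X D: starts with X

No direct left recursion found.

Answer: No direct left recursion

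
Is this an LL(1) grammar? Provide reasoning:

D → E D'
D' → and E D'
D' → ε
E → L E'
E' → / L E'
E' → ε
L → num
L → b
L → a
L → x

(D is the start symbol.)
Yes, the grammar is LL(1).

Relevant sets:
  FOLLOW(D') = { $ }
  FOLLOW(E') = { $, 'and' }

For D':
  PREDICT(D' → and E D') = { 'and' }
  PREDICT(D' → ε) = { $ }
For E':
  PREDICT(E' → '/' L E') = { '/' }
  PREDICT(E' → ε) = { $, 'and' }
For L:
  PREDICT(L → num) = { 'num' }
  PREDICT(L → b) = { 'b' }
  PREDICT(L → a) = { 'a' }
  PREDICT(L → x) = { 'x' }
D, E have a single production, so nothing to check there.

All predict sets are disjoint. The grammar IS LL(1).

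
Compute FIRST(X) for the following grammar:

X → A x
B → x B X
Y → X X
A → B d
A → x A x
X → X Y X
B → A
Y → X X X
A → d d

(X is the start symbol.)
{ 'd', 'x' }

To compute FIRST(X), examine every production with X on the left-hand side, reading each right-hand side left to right until a non-nullable symbol is reached.

FIRST sets of the other non-terminals involved (by the same procedure, iterated to a fixed point):
  FIRST(A) = { 'd', 'x' }

From X → A x:
  - A is a non-terminal: add FIRST(A) \ {ε} = { 'd', 'x' }
    A is not nullable, so stop
From X → X Y X:
  - X is the symbol being defined: contributes nothing new
    X is not nullable, so stop

Collecting: FIRST(X) = { 'd', 'x' }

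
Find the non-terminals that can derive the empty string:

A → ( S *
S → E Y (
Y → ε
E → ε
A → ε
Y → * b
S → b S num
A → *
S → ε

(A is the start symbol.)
A non-terminal is nullable if it can derive ε (the empty string): either it has an ε-production, or it has a production whose right-hand side consists entirely of nullable non-terminals.

ε-productions: Y → ε, E → ε, A → ε, S → ε
So Y, E, A, S are immediately nullable.
Every non-terminal is now nullable.
Nullable = { 'A', 'E', 'S', 'Y' }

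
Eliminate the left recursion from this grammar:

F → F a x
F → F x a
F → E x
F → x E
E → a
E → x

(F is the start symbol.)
F → E x F'
F → x E F'
F' → a x F'
F' → x a F'
F' → ε
E → a
E → x

F is directly left-recursive. The standard transformation for
  A → A α₁ | ... | A α_m | β₁ | ... | β_n
is
  A  → β₁ A' | ... | β_n A'
  A' → α₁ A' | ... | α_m A' | ε

F → E x becomes F → E x F'
F → x E becomes F → x E F'
F → F a x becomes F' → a x F'
F → F x a becomes F' → x a F'
Add F' → ε

Productions for other non-terminals are unchanged:
  E → a
  E → x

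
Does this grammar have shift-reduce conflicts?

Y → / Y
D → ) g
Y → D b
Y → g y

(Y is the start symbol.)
No shift-reduce conflicts

Augment with Y' → Y and build the canonical LR(0) collection (I0 = CLOSURE({[Y' → . Y]}), then GOTO on every symbol after a dot until no new states appear). It has 10 states:
  I0: { [D → . ) g], [Y → . / Y], [Y → . D b], [Y → . g y], [Y' → . Y] }  — shift
  I1: { [D → ) . g] }  — shift
  I2: { [D → . ) g], [Y → . / Y], [Y → . D b], [Y → . g y], [Y → / . Y] }  — shift
  I3: { [Y → D . b] }  — shift
  I4: { [Y' → Y .] }  — accept
  I5: { [Y → g . y] }  — shift
  I6: { [Y → g y .] }  — reduce
  I7: { [Y → D b .] }  — reduce
  I8: { [Y → / Y .] }  — reduce
  I9: { [D → ) g .] }  — reduce

No state contains both a complete item and a shift item.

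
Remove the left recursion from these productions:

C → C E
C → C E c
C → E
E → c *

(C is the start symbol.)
C is directly left-recursive. The standard transformation for
  A → A α₁ | ... | A α_m | β₁ | ... | β_n
is
  A  → β₁ A' | ... | β_n A'
  A' → α₁ A' | ... | α_m A' | ε

C → E becomes C → E C'
C → C E becomes C' → E C'
C → C E c becomes C' → E c C'
Add C' → ε

Productions for other non-terminals are unchanged:
  E → c *

Resulting grammar:
C → E C'
C' → E C'
C' → E c C'
C' → ε
E → c *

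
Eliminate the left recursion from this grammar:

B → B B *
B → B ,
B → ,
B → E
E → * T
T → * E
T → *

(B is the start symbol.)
B is directly left-recursive. The standard transformation for
  A → A α₁ | ... | A α_m | β₁ | ... | β_n
is
  A  → β₁ A' | ... | β_n A'
  A' → α₁ A' | ... | α_m A' | ε

B → , becomes B → , B'
B → E becomes B → E B'
B → B B * becomes B' → B * B'
B → B , becomes B' → , B'
Add B' → ε

Productions for other non-terminals are unchanged:
  E → * T
  T → * E
  T → *

Resulting grammar:
B → , B'
B → E B'
B' → B * B'
B' → , B'
B' → ε
E → * T
T → * E
T → *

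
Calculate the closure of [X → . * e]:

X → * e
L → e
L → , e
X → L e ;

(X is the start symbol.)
To compute CLOSURE, for each item [A → α.Bβ] where B is a non-terminal, add [B → .γ] for all productions B → γ; repeat for the newly added items until nothing changes.

Start with: [X → . * e]
The dot precedes the terminal '*', so nothing is added.

CLOSURE = { [X → . * e] }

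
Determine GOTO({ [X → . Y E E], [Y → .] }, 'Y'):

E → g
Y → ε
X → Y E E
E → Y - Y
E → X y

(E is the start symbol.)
GOTO(I, 'Y') = CLOSURE({ [A → αX.β] : [A → α.Xβ] ∈ I, X = 'Y' })

Items with dot before 'Y', with the dot advanced:
  [X → . Y E E] → [X → Y . E E]
Closure of the advanced items:
  [X → Y . E E] has the dot before E: add [E → . g], [E → . Y - Y], [E → . X y]
  [E → . Y - Y] has the dot before Y: add [Y → .]
  [E → . X y] has the dot before X: add [X → . Y E E]

GOTO = { [E → . X y], [E → . Y - Y], [E → . g], [X → . Y E E], [X → Y . E E], [Y → .] }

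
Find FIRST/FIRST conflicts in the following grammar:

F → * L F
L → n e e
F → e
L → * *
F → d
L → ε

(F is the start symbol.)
A FIRST/FIRST conflict occurs when two productions N → α and N → β for the same non-terminal have FIRST(α) ∩ FIRST(β) ≠ ∅ (with ε ∈ FIRST of a nullable right-hand side, so two nullable alternatives also conflict).

Productions for F:
  F → * L F: FIRST = { '*' }
  F → e: FIRST = { 'e' }
  F → d: FIRST = { 'd' }
Productions for L:
  L → n e e: FIRST = { 'n' }
  L → * *: FIRST = { '*' }
  L → ε: FIRST = { ε }

All alternatives of each non-terminal have pairwise disjoint FIRST sets.

Answer: No FIRST/FIRST conflicts.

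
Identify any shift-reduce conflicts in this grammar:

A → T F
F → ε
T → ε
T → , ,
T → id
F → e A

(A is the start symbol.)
Yes — I0: [T → .] vs [T → . , ,]; I3: [F → .] vs [F → . e A]; I6: [T → .] vs [T → . , ,]

A shift-reduce conflict occurs when an LR(0) state has both:
  - a complete (reduce) item [A → α .] (dot at the end), and
  - a shift item [B → β . c γ] (dot before a terminal).

Augment with A' → A and build the canonical LR(0) collection (I0 = CLOSURE({[A' → . A]}), then GOTO on every symbol after a dot until no new states appear). It has 9 states:
  I0: { [A → . T F], [A' → . A], [T → . , ,], [T → . id], [T → .] }  — shift, reduce
  I1: { [T → , . ,] }  — shift
  I2: { [A' → A .] }  — accept
  I3: { [A → T . F], [F → . e A], [F → .] }  — shift, reduce
  I4: { [T → id .] }  — reduce
  I5: { [A → T F .] }  — reduce
  I6: { [A → . T F], [F → e . A], [T → . , ,], [T → . id], [T → .] }  — shift, reduce
  I7: { [F → e A .] }  — reduce
  I8: { [T → , , .] }  — reduce

I0 contains reduce item [T → .] and shift items [T → . , ,], [T → . id] — shift-reduce conflict.
I3 contains reduce item [F → .] and shift item [F → . e A] — shift-reduce conflict.
I6 contains reduce item [T → .] and shift items [T → . , ,], [T → . id] — shift-reduce conflict.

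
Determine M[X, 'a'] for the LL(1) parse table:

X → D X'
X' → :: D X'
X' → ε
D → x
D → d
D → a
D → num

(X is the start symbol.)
To find M[X, 'a'], we find productions for X where 'a' is in the predict set (PREDICT(N → α) = (FIRST(α) \ {ε}) ∪ (FOLLOW(N) if α ⇒* ε)).

Relevant sets:
  FIRST(D) = { 'a', 'd', 'num', 'x' }

X → D X': PREDICT = { 'a', 'd', 'num', 'x' }
  'a' is in predict set, so this production goes in M[X, 'a']

M[X, 'a'] = X → D X'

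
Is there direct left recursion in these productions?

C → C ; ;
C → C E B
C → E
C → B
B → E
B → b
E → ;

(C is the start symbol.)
Yes, C is left-recursive

Direct left recursion occurs when N → N α for some non-terminal N (the right-hand side begins with the left-hand side itself).

C → C ; ;: LEFT RECURSIVE (starts with C)
C → C E B: LEFT RECURSIVE (starts with C)
C → E: starts with E
C → B: starts with B
B → E: starts with E
B → b: starts with b
E → ;: starts with ';'

The grammar has direct left recursion on: C.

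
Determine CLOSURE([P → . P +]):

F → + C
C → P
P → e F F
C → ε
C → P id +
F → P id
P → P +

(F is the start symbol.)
To compute CLOSURE, for each item [A → α.Bβ] where B is a non-terminal, add [B → .γ] for all productions B → γ; repeat for the newly added items until nothing changes.

Start with: [P → . P +]
  [P → . P +] has the dot before P: add [P → . e F F]
No further items can be added.

CLOSURE = { [P → . P +], [P → . e F F] }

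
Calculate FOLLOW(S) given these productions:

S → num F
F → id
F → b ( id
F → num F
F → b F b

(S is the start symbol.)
To compute FOLLOW(S), find every occurrence of S on a right-hand side N → α S β: add FIRST(β) \ {ε}, and if β is empty or nullable also add FOLLOW(N). Iterate to a fixed point.

S is the start symbol, so $ ∈ FOLLOW(S).
S does not occur on any right-hand side.

Taking the union: FOLLOW(S) = { $ }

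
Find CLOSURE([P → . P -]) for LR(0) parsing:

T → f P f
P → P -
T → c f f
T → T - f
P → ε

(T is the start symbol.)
{ [P → . P -], [P → .] }

Start with: [P → . P -]
  [P → . P -] has the dot before P: add [P → .]
No further items can be added.

CLOSURE = { [P → . P -], [P → .] }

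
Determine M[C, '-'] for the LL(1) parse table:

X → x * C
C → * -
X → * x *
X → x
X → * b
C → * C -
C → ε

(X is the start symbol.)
To find M[C, '-'], we find productions for C where '-' is in the predict set (PREDICT(N → α) = (FIRST(α) \ {ε}) ∪ (FOLLOW(N) if α ⇒* ε)).

Relevant sets:
  FOLLOW(C) = { $, '-' }

C → * -: PREDICT = { '*' }
C → * C -: PREDICT = { '*' }
C → ε: PREDICT = { $, '-' }
  '-' is in predict set, so this production goes in M[C, '-']

M[C, '-'] = C → ε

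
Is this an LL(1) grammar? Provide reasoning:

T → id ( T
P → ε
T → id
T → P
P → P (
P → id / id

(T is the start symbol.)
No. Predict set conflict for T: { 'id' }

Relevant sets:
  FIRST(P) = { '(', 'id', ε }
  FOLLOW(T) = { $ }
  FOLLOW(P) = { $, '(' }

For T:
  PREDICT(T → id '(' T) = { 'id' }
  PREDICT(T → id) = { 'id' }
  PREDICT(T → P) = { $, '(', 'id' }
For P:
  PREDICT(P → ε) = { $, '(' }
  PREDICT(P → P '(') = { '(', 'id' }
  PREDICT(P → id '/' id) = { 'id' }

Conflict found: Predict set conflict for T: { 'id' }
The grammar is NOT LL(1).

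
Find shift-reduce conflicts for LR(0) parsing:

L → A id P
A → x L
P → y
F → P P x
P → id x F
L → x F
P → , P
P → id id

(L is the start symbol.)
Augment with L' → L and build the canonical LR(0) collection (I0 = CLOSURE({[L' → . L]}), then GOTO on every symbol after a dot until no new states appear). It has 18 states:
  I0: { [A → . x L], [L → . A id P], [L → . x F], [L' → . L] }  — shift
  I1: { [L → A . id P] }  — shift
  I2: { [L' → L .] }  — accept
  I3: { [A → . x L], [A → x . L], [F → . P P x], [L → . A id P], [L → . x F], [L → x . F], [P → . , P], [P → . id id], [P → . id x F], [P → . y] }  — shift
  I4: { [P → , . P], [P → . , P], [P → . id id], [P → . id x F], [P → . y] }  — shift
  I5: { [L → x F .] }  — reduce
  I6: { [A → x L .] }  — reduce
  I7: { [F → P . P x], [P → . , P], [P → . id id], [P → . id x F], [P → . y] }  — shift
  I8: { [P → id . id], [P → id . x F] }  — shift
  I9: { [P → y .] }  — reduce
  I10: { [P → id id .] }  — reduce
  I11: { [F → . P P x], [P → . , P], [P → . id id], [P → . id x F], [P → . y], [P → id x . F] }  — shift
  I12: { [P → id x F .] }  — reduce
  I13: { [F → P P . x] }  — shift
  I14: { [F → P P x .] }  — reduce
  I15: { [P → , P .] }  — reduce
  I16: { [L → A id . P], [P → . , P], [P → . id id], [P → . id x F], [P → . y] }  — shift
  I17: { [L → A id P .] }  — reduce

No state contains both a complete item and a shift item.

Answer: No shift-reduce conflicts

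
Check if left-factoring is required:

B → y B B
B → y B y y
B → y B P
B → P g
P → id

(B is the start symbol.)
Left-factoring is needed when two productions for the same non-terminal
share a common prefix on the right-hand side.

Productions for B:
  B → y B B
  B → y B y y
  B → y B P
  B → P g

Found common prefix 'y B' in productions for B

Answer: Yes, B has productions with common prefix 'y B'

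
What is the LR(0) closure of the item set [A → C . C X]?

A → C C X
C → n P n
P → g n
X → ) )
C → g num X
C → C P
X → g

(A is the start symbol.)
{ [A → C . C X], [C → . C P], [C → . g num X], [C → . n P n] }

To compute CLOSURE, for each item [A → α.Bβ] where B is a non-terminal, add [B → .γ] for all productions B → γ; repeat for the newly added items until nothing changes.

Start with: [A → C . C X]
  [A → C . C X] has the dot before C: add [C → . n P n], [C → . g num X], [C → . C P]
No further items can be added.

CLOSURE = { [A → C . C X], [C → . C P], [C → . g num X], [C → . n P n] }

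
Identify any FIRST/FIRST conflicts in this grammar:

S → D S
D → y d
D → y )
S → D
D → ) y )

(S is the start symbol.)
FIRST sets of the non-terminals at (or reachable through a nullable prefix from) the front of some alternative:
  FIRST(D) = { ')', 'y' }

Productions for S:
  S → D S: FIRST = { ')', 'y' }
  S → D: FIRST = { ')', 'y' }
Productions for D:
  D → y d: FIRST = { 'y' }
  D → y ): FIRST = { 'y' }
  D → ) y ): FIRST = { ')' }

Conflict for S: S → D S and S → D
  Overlap: { ')', 'y' }
Conflict for D: D → y d and D → y )
  Overlap: { 'y' }

Answer: Yes. S → D S / S → D on { ')', 'y' }; D → y d / D → y ')' on { 'y' }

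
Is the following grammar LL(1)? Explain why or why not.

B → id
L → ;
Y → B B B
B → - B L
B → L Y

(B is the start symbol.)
Relevant sets:
  FIRST(L) = { ';' }

For B:
  PREDICT(B → id) = { 'id' }
  PREDICT(B → '-' B L) = { '-' }
  PREDICT(B → L Y) = { ';' }
L, Y have a single production, so nothing to check there.

All predict sets are disjoint. The grammar IS LL(1).

Answer: Yes, the grammar is LL(1).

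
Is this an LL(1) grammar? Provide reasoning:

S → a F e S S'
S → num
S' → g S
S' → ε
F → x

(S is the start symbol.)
No. Predict set conflict for S': { 'g' }

A grammar is LL(1) if for each non-terminal N with multiple productions, the predict sets of those productions are pairwise disjoint, where PREDICT(N → α) = (FIRST(α) \ {ε}) ∪ (FOLLOW(N) if α ⇒* ε).

Relevant sets:
  FOLLOW(S') = { $, 'g' }

For S:
  PREDICT(S → a F e S S') = { 'a' }
  PREDICT(S → num) = { 'num' }
For S':
  PREDICT(S' → g S) = { 'g' }
  PREDICT(S' → ε) = { $, 'g' }
F has a single production, so nothing to check there.

Conflict found: Predict set conflict for S': { 'g' }
The grammar is NOT LL(1).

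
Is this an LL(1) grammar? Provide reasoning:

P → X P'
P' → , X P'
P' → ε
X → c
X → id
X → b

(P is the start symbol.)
Yes, the grammar is LL(1).

A grammar is LL(1) if for each non-terminal N with multiple productions, the predict sets of those productions are pairwise disjoint, where PREDICT(N → α) = (FIRST(α) \ {ε}) ∪ (FOLLOW(N) if α ⇒* ε).

Relevant sets:
  FOLLOW(P') = { $ }

For P':
  PREDICT(P' → ',' X P') = { ',' }
  PREDICT(P' → ε) = { $ }
For X:
  PREDICT(X → c) = { 'c' }
  PREDICT(X → id) = { 'id' }
  PREDICT(X → b) = { 'b' }
P has a single production, so nothing to check there.

All predict sets are disjoint. The grammar IS LL(1).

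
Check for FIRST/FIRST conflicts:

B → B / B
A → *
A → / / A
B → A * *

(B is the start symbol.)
Yes. B → B '/' B / B → A '*' '*' on { '*', '/' }

FIRST sets of the non-terminals at (or reachable through a nullable prefix from) the front of some alternative:
  FIRST(B) = { '*', '/' }
  FIRST(A) = { '*', '/' }

Productions for B:
  B → B / B: FIRST = { '*', '/' }
  B → A * *: FIRST = { '*', '/' }
Productions for A:
  A → *: FIRST = { '*' }
  A → / / A: FIRST = { '/' }

Conflict for B: B → B / B and B → A * *
  Overlap: { '*', '/' }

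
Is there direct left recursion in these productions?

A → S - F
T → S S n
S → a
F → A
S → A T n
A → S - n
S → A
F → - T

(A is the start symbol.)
No direct left recursion

Direct left recursion occurs when N → N α for some non-terminal N (the right-hand side begins with the left-hand side itself).

A → S - F: starts with S
T → S S n: starts with S
S → a: starts with a
F → A: starts with A
S → A T n: starts with A
A → S - n: starts with S
S → A: starts with A
F → - T: starts with '-'

No direct left recursion found.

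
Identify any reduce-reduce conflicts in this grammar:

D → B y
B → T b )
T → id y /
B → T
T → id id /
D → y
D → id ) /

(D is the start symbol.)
Augment with D' → D and build the canonical LR(0) collection (I0 = CLOSURE({[D' → . D]}), then GOTO on every symbol after a dot until no new states appear). It has 15 states:
  I0: { [B → . T b )], [B → . T], [D → . B y], [D → . id ) /], [D → . y], [D' → . D], [T → . id id /], [T → . id y /] }  — shift
  I1: { [D → B . y] }  — shift
  I2: { [D' → D .] }  — accept
  I3: { [B → T . b )], [B → T .] }  — shift, reduce
  I4: { [D → id . ) /], [T → id . id /], [T → id . y /] }  — shift
  I5: { [D → y .] }  — reduce
  I6: { [D → id ) . /] }  — shift
  I7: { [T → id id . /] }  — shift
  I8: { [T → id y . /] }  — shift
  I9: { [T → id y / .] }  — reduce
  I10: { [T → id id / .] }  — reduce
  I11: { [D → id ) / .] }  — reduce
  I12: { [B → T b . )] }  — shift
  I13: { [B → T b ) .] }  — reduce
  I14: { [D → B y .] }  — reduce

No state contains more than one complete item.

Answer: No reduce-reduce conflicts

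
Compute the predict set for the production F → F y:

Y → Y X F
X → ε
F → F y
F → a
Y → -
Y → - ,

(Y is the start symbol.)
PREDICT(F → F y) = (FIRST(RHS) \ {ε}) ∪ (FOLLOW(F) if ε ∈ FIRST(RHS), i.e. RHS ⇒* ε)
FIRST(F) = { 'a' }
FIRST(F y) = { 'a' }
ε ∉ FIRST(F y), so FOLLOW(F) is not added.
PREDICT(F → F y) = { 'a' }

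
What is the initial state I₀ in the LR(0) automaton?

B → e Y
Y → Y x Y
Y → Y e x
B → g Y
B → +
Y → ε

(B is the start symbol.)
{ [B → . +], [B → . e Y], [B → . g Y], [B' → . B] }

First, augment the grammar with B' → B
I₀ = CLOSURE({ [B' → . B] }):
  [B' → . B] has the dot before B: add [B → . e Y], [B → . g Y], [B → . +]
No further items can be added.

I₀ = { [B → . +], [B → . e Y], [B → . g Y], [B' → . B] }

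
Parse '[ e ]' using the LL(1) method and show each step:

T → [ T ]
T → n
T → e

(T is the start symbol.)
Stack is shown with the top on the left.

Stack    Input    Action
------------------------
T $      [ e ] $  output T → [ T ]
[ T ] $  [ e ] $  match '['
T ] $    e ] $    output T → e
e ] $    e ] $    match 'e'
] $      ] $      match ']'
$        $        accept

The string is accepted.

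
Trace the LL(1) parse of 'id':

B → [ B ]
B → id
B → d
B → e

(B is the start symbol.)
Stack is shown with the top on the left.

Stack  Input  Action
--------------------
B $    id $   output B → id
id $   id $   match 'id'
$      $      accept

The string is accepted.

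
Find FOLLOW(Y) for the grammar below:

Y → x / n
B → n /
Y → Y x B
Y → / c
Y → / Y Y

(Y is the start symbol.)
{ $, '/', 'x' }

Y is the start symbol, so $ ∈ FOLLOW(Y).
In Y → Y x B: Y is followed by x B, add FIRST(x B) \ {ε} = { 'x' }
In Y → / Y Y: Y is followed by Y, add FIRST(Y) \ {ε} = { '/', 'x' }
In Y → / Y Y: Y is at the end; this adds FOLLOW(Y) to itself — nothing new

Taking the union: FOLLOW(Y) = { $, '/', 'x' }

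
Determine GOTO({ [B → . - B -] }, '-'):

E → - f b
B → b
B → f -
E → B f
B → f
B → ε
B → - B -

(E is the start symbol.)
{ [B → - . B -], [B → . - B -], [B → . b], [B → . f -], [B → . f], [B → .] }

GOTO(I, '-') = CLOSURE({ [A → αX.β] : [A → α.Xβ] ∈ I, X = '-' })

Items with dot before '-', with the dot advanced:
  [B → . - B -] → [B → - . B -]
Closure of the advanced items:
  [B → - . B -] has the dot before B: add [B → . b], [B → . f -], [B → . f], [B → .], [B → . - B -]

GOTO = { [B → - . B -], [B → . - B -], [B → . b], [B → . f -], [B → . f], [B → .] }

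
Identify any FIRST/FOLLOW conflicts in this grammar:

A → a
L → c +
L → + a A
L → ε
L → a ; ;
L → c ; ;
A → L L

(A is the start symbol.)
Yes. A → a with FOLLOW(A) on { 'a' }; L → c '+' with FOLLOW(L) on { 'c' }; L → '+' a A with FOLLOW(L) on { '+' }; L → a ';' ';' with FOLLOW(L) on { 'a' }; L → c ';' ';' with FOLLOW(L) on { 'c' }

Nullable non-terminals: A, L.
FIRST sets used below: FIRST(L) = { '+', 'a', 'c', ε }

A: nullable alternative(s) A → L L; FOLLOW(A) = { $, '+', 'a', 'c' }
  A → a: FIRST \ {ε} = { 'a' } — overlaps FOLLOW(A) on { 'a' }: CONFLICT
  A → L L: FIRST \ {ε} = { '+', 'a', 'c' } — this is the only nullable alternative, skip

L: nullable alternative(s) L → ε; FOLLOW(L) = { $, '+', 'a', 'c' }
  L → c +: FIRST \ {ε} = { 'c' } — overlaps FOLLOW(L) on { 'c' }: CONFLICT
  L → + a A: FIRST \ {ε} = { '+' } — overlaps FOLLOW(L) on { '+' }: CONFLICT
  L → ε: FIRST \ {ε} = { } — this is the only nullable alternative, skip
  L → a ; ;: FIRST \ {ε} = { 'a' } — overlaps FOLLOW(L) on { 'a' }: CONFLICT
  L → c ; ;: FIRST \ {ε} = { 'c' } — overlaps FOLLOW(L) on { 'c' }: CONFLICT

So the grammar has 5 FIRST/FOLLOW conflicts (marked CONFLICT above).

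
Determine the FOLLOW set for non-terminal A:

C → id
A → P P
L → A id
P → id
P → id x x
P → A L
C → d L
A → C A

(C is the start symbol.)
To compute FOLLOW(A), find every occurrence of A on a right-hand side N → α A β: add FIRST(β) \ {ε}, and if β is empty or nullable also add FOLLOW(N). Iterate to a fixed point.

In L → A id: A is followed by id, add FIRST(id) \ {ε} = { 'id' }
In P → A L: A is followed by L, add FIRST(L) \ {ε} = { 'd', 'id' }
In A → C A: A is at the end; this adds FOLLOW(A) to itself — nothing new

Taking the union: FOLLOW(A) = { 'd', 'id' }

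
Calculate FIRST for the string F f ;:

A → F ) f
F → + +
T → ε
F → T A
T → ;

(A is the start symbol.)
FIRST sets of the non-terminals involved (from the grammar, by fixed-point iteration):
  FIRST(F) = { '+', ';' }

To compute FIRST(F f ;), process the symbols left to right:
Symbol F is a non-terminal. Add FIRST(F) \ {ε} = { '+', ';' }
F is not nullable (ε ∉ FIRST(F)), so stop here.
FIRST(F f ;) = { '+', ';' }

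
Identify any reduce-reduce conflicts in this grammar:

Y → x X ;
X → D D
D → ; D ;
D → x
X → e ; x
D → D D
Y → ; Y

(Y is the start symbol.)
Augment with Y' → Y and build the canonical LR(0) collection (I0 = CLOSURE({[Y' → . Y]}), then GOTO on every symbol after a dot until no new states appear). It has 17 states:
  I0: { [Y → . ; Y], [Y → . x X ;], [Y' → . Y] }  — shift
  I1: { [Y → . ; Y], [Y → . x X ;], [Y → ; . Y] }  — shift
  I2: { [Y' → Y .] }  — accept
  I3: { [D → . ; D ;], [D → . D D], [D → . x], [X → . D D], [X → . e ; x], [Y → x . X ;] }  — shift
  I4: { [D → . ; D ;], [D → . D D], [D → . x], [D → ; . D ;] }  — shift
  I5: { [D → . ; D ;], [D → . D D], [D → . x], [D → D . D], [X → D . D] }  — shift
  I6: { [Y → x X . ;] }  — shift
  I7: { [X → e . ; x] }  — shift
  I8: { [D → x .] }  — reduce
  I9: { [X → e ; . x] }  — shift
  I10: { [X → e ; x .] }  — reduce
  I11: { [Y → x X ; .] }  — reduce
  I12: { [D → . ; D ;], [D → . D D], [D → . x], [D → D . D], [D → D D .], [X → D D .] }  — shift, 2 reduces
  I13: { [D → . ; D ;], [D → . D D], [D → . x], [D → D . D], [D → D D .] }  — shift, reduce
  I14: { [D → . ; D ;], [D → . D D], [D → . x], [D → ; D . ;], [D → D . D] }  — shift
  I15: { [D → . ; D ;], [D → . D D], [D → . x], [D → ; . D ;], [D → ; D ; .] }  — shift, reduce
  I16: { [Y → ; Y .] }  — reduce

I12 contains complete items [D → D D .], [X → D D .] — reduce-reduce conflict.

Answer: Yes — I12: [D → D D .] vs [X → D D .]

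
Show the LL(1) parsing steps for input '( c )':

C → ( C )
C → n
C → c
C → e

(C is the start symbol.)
LL(1) parsing maintains a stack (initially the start symbol over $) and the input. At each step: if the stack top is a terminal, match it against the current input token; if it is a non-terminal N, replace it with the RHS of M[N, lookahead] (the unique production whose predict set contains the lookahead).

Stack is shown with the top on the left.

Stack    Input    Action
------------------------
C $      ( c ) $  output C → ( C )
( C ) $  ( c ) $  match '('
C ) $    c ) $    output C → c
c ) $    c ) $    match 'c'
) $      ) $      match ')'
$        $        accept

The string is accepted.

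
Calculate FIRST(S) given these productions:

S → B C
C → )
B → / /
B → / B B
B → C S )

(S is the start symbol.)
{ ')', '/' }

To compute FIRST(S), examine every production with S on the left-hand side, reading each right-hand side left to right until a non-nullable symbol is reached.

FIRST sets of the other non-terminals involved (by the same procedure, iterated to a fixed point):
  FIRST(B) = { ')', '/' }

From S → B C:
  - B is a non-terminal: add FIRST(B) \ {ε} = { ')', '/' }
    B is not nullable, so stop

Collecting: FIRST(S) = { ')', '/' }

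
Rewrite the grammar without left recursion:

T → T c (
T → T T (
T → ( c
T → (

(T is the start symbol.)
T is directly left-recursive. The standard transformation for
  A → A α₁ | ... | A α_m | β₁ | ... | β_n
is
  A  → β₁ A' | ... | β_n A'
  A' → α₁ A' | ... | α_m A' | ε

T → ( c becomes T → ( c T'
T → ( becomes T → ( T'
T → T c ( becomes T' → c ( T'
T → T T ( becomes T' → T ( T'
Add T' → ε

Resulting grammar:
T → ( c T'
T → ( T'
T' → c ( T'
T' → T ( T'
T' → ε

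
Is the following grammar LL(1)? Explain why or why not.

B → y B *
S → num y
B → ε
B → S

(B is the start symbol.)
A grammar is LL(1) if for each non-terminal N with multiple productions, the predict sets of those productions are pairwise disjoint, where PREDICT(N → α) = (FIRST(α) \ {ε}) ∪ (FOLLOW(N) if α ⇒* ε).

Relevant sets:
  FIRST(S) = { 'num' }
  FOLLOW(B) = { $, '*' }

For B:
  PREDICT(B → y B '*') = { 'y' }
  PREDICT(B → ε) = { $, '*' }
  PREDICT(B → S) = { 'num' }
S has a single production, so nothing to check there.

All predict sets are disjoint. The grammar IS LL(1).

Answer: Yes, the grammar is LL(1).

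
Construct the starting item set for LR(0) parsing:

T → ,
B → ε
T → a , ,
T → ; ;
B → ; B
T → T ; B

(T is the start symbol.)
First, augment the grammar with T' → T
I₀ = CLOSURE({ [T' → . T] }):
  [T' → . T] has the dot before T: add [T → . ,], [T → . a , ,], [T → . ; ;], [T → . T ; B]
No further items can be added.

I₀ = { [T → . ,], [T → . ; ;], [T → . T ; B], [T → . a , ,], [T' → . T] }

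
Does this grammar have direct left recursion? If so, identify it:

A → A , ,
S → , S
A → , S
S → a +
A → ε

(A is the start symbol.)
Yes, A is left-recursive

Direct left recursion occurs when N → N α for some non-terminal N (the right-hand side begins with the left-hand side itself).

A → A , ,: LEFT RECURSIVE (starts with A)
S → , S: starts with ','
A → , S: starts with ','
S → a +: starts with a
A → ε: starts with ε

The grammar has direct left recursion on: A.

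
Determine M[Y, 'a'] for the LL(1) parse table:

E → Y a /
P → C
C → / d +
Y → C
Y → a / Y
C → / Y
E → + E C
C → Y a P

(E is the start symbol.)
To find M[Y, 'a'], we find productions for Y where 'a' is in the predict set (PREDICT(N → α) = (FIRST(α) \ {ε}) ∪ (FOLLOW(N) if α ⇒* ε)).

Relevant sets:
  FIRST(C) = { '/', 'a' }

Y → C: PREDICT = { '/', 'a' }
  'a' is in predict set, so this production goes in M[Y, 'a']
Y → a / Y: PREDICT = { 'a' }
  'a' is in predict set, so this production goes in M[Y, 'a']

M[Y, 'a'] = Y → C, Y → a / Y  (a multiply-defined cell — the grammar is not LL(1))

Answer: Y → C, Y → a / Y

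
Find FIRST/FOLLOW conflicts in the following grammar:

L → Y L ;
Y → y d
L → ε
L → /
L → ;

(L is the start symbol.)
Yes. L → ';' with FOLLOW(L) on { ';' }

Nullable non-terminals: L.
FIRST sets used below: FIRST(Y) = { 'y' }

L: nullable alternative(s) L → ε; FOLLOW(L) = { $, ';' }
  L → Y L ;: FIRST \ {ε} = { 'y' } — disjoint from FOLLOW(L)
  L → ε: FIRST \ {ε} = { } — this is the only nullable alternative, skip
  L → /: FIRST \ {ε} = { '/' } — disjoint from FOLLOW(L)
  L → ;: FIRST \ {ε} = { ';' } — overlaps FOLLOW(L) on { ';' }: CONFLICT

Y has no nullable alternative, so no FIRST/FOLLOW check is needed there.

So the grammar has 1 FIRST/FOLLOW conflict (marked CONFLICT above).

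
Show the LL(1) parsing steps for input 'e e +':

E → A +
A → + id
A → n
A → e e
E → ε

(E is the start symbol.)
Stack is shown with the top on the left.

Stack    Input    Action
------------------------
E $      e e + $  output E → A +
A + $    e e + $  output A → e e
e e + $  e e + $  match 'e'
e + $    e + $    match 'e'
+ $      + $      match '+'
$        $        accept

The string is accepted.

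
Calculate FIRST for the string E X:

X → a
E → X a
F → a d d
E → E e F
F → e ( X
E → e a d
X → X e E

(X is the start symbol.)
FIRST sets of the non-terminals involved (from the grammar, by fixed-point iteration):
  FIRST(E) = { 'a', 'e' }

To compute FIRST(E X), process the symbols left to right:
Symbol E is a non-terminal. Add FIRST(E) \ {ε} = { 'a', 'e' }
E is not nullable (ε ∉ FIRST(E)), so stop here.
FIRST(E X) = { 'a', 'e' }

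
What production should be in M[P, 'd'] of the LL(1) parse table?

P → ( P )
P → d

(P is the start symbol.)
P → d

To find M[P, 'd'], we find productions for P where 'd' is in the predict set (PREDICT(N → α) = (FIRST(α) \ {ε}) ∪ (FOLLOW(N) if α ⇒* ε)).

P → ( P ): PREDICT = { '(' }
P → d: PREDICT = { 'd' }
  'd' is in predict set, so this production goes in M[P, 'd']

M[P, 'd'] = P → d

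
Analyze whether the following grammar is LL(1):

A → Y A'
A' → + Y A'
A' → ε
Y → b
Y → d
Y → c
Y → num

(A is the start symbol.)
A grammar is LL(1) if for each non-terminal N with multiple productions, the predict sets of those productions are pairwise disjoint, where PREDICT(N → α) = (FIRST(α) \ {ε}) ∪ (FOLLOW(N) if α ⇒* ε).

Relevant sets:
  FOLLOW(A') = { $ }

For A':
  PREDICT(A' → '+' Y A') = { '+' }
  PREDICT(A' → ε) = { $ }
For Y:
  PREDICT(Y → b) = { 'b' }
  PREDICT(Y → d) = { 'd' }
  PREDICT(Y → c) = { 'c' }
  PREDICT(Y → num) = { 'num' }
A has a single production, so nothing to check there.

All predict sets are disjoint. The grammar IS LL(1).

Answer: Yes, the grammar is LL(1).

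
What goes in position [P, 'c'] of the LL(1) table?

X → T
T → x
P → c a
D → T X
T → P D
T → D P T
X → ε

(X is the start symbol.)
To find M[P, 'c'], we find productions for P where 'c' is in the predict set (PREDICT(N → α) = (FIRST(α) \ {ε}) ∪ (FOLLOW(N) if α ⇒* ε)).

P → c a: PREDICT = { 'c' }
  'c' is in predict set, so this production goes in M[P, 'c']

M[P, 'c'] = P → c a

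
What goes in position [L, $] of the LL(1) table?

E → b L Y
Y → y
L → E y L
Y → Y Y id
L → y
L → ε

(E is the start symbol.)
Empty (error entry)

To find M[L, $], we find productions for L where $ is in the predict set (PREDICT(N → α) = (FIRST(α) \ {ε}) ∪ (FOLLOW(N) if α ⇒* ε)).

Relevant sets:
  FIRST(E) = { 'b' }
  FOLLOW(L) = { 'y' }

L → E y L: PREDICT = { 'b' }
L → y: PREDICT = { 'y' }
L → ε: PREDICT = { 'y' }

M[L, $] is empty (no production applies)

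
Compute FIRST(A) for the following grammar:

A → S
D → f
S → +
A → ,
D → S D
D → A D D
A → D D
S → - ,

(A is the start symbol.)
To compute FIRST(A), examine every production with A on the left-hand side, reading each right-hand side left to right until a non-nullable symbol is reached.

FIRST sets of the other non-terminals involved (by the same procedure, iterated to a fixed point):
  FIRST(S) = { '+', '-' }
  FIRST(D) = { '+', ',', '-', 'f' }

From A → S:
  - S is a non-terminal: add FIRST(S) \ {ε} = { '+', '-' }
    S is not nullable, so stop
From A → ,:
  - ',' is a terminal: add ',' and stop
From A → D D:
  - D is a non-terminal: add FIRST(D) \ {ε} = { '+', ',', '-', 'f' }
    D is not nullable, so stop

Collecting: FIRST(A) = { '+', ',', '-', 'f' }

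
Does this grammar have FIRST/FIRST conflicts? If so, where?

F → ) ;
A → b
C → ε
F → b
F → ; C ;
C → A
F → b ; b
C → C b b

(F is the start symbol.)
A FIRST/FIRST conflict occurs when two productions N → α and N → β for the same non-terminal have FIRST(α) ∩ FIRST(β) ≠ ∅ (with ε ∈ FIRST of a nullable right-hand side, so two nullable alternatives also conflict).

FIRST sets of the non-terminals at (or reachable through a nullable prefix from) the front of some alternative:
  FIRST(A) = { 'b' }
  FIRST(C) = { 'b', ε }

Productions for F:
  F → ) ;: FIRST = { ')' }
  F → b: FIRST = { 'b' }
  F → ; C ;: FIRST = { ';' }
  F → b ; b: FIRST = { 'b' }
Productions for C:
  C → ε: FIRST = { ε }
  C → A: FIRST = { 'b' }
  C → C b b: FIRST = { 'b' }
A has only one production, so no FIRST/FIRST conflict is possible there.

Conflict for F: F → b and F → b ; b
  Overlap: { 'b' }
Conflict for C: C → A and C → C b b
  Overlap: { 'b' }

Answer: Yes. F → b / F → b ';' b on { 'b' }; C → A / C → C b b on { 'b' }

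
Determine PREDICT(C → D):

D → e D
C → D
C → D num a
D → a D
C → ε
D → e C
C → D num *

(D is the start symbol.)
PREDICT(C → D) = (FIRST(RHS) \ {ε}) ∪ (FOLLOW(C) if ε ∈ FIRST(RHS), i.e. RHS ⇒* ε)
FIRST(D) = { 'a', 'e' }
FIRST(D) = { 'a', 'e' }
ε ∉ FIRST(D), so FOLLOW(C) is not added.
PREDICT(C → D) = { 'a', 'e' }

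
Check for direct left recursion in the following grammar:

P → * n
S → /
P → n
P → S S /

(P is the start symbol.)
Direct left recursion occurs when N → N α for some non-terminal N (the right-hand side begins with the left-hand side itself).

P → * n: starts with '*'
S → /: starts with '/'
P → n: starts with n
P → S S /: starts with S

No direct left recursion found.

Answer: No direct left recursion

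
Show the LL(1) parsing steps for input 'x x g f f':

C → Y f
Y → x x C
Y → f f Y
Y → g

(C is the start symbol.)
Stack is shown with the top on the left.

Stack      Input        Action
------------------------------
C $        x x g f f $  output C → Y f
Y f $      x x g f f $  output Y → x x C
x x C f $  x x g f f $  match 'x'
x C f $    x g f f $    match 'x'
C f $      g f f $      output C → Y f
Y f f $    g f f $      output Y → g
g f f $    g f f $      match 'g'
f f $      f f $        match 'f'
f $        f $          match 'f'
$          $            accept

The string is accepted.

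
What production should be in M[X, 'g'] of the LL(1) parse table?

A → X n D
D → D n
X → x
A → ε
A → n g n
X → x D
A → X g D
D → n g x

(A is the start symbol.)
To find M[X, 'g'], we find productions for X where 'g' is in the predict set (PREDICT(N → α) = (FIRST(α) \ {ε}) ∪ (FOLLOW(N) if α ⇒* ε)).

X → x: PREDICT = { 'x' }
X → x D: PREDICT = { 'x' }

M[X, 'g'] is empty (no production applies)

Answer: Empty (error entry)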